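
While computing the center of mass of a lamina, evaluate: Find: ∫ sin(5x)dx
Using substitution u=5x: ∫ sin(u) du/5=-cos(u)/5+C

Answer: (-1/5)cos(5x)+C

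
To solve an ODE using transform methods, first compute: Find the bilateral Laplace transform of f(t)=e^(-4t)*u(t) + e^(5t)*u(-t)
For e^(-4t)*u(t): L=1/(s + 4), Re(s) > -4
For e^(5t)*u(-t): L=-1/(s-5), Re(s) < 5
Combined: F(s)=1/(s + 4) - 1/(s-5), -4 < Re(s) < 5

Answer: 1/(s + 4) - 1/(s-5), ROC: -4 < Re(s) < 5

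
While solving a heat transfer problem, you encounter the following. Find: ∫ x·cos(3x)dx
By parts: u=x, dv=cos(3x) dx
du=dx, v=sin(3x)/3
=x·sin(3x)/3+cos(3x)/3²+C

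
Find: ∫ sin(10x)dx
Using substitution u = 10x: ∫ sin(u) du/10 = -cos(u)/10 + C

Answer: (-1/10)cos(10x) + C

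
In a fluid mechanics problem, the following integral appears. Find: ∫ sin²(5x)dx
Using identity sin²(u) = (1 - cos(2u))/2:
∫ (1 - cos(10x))/2 dx = x/2 - sin(10x)/20 + C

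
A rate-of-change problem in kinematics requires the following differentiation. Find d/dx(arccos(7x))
d/dx[arccos(u)]=-u'/√(1-u²), u=7x, u'=7

Answer: -7/√(1 - 49x²)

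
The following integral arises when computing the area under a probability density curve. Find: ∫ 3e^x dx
Since d/dx[e^x]=+ e^x, we get 3e^x + C

Answer: 3e^x + C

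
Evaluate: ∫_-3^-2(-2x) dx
Step 1: Find antiderivative F(x) = -x^2
Step 2: F(-2) - F(-3) = -4 - (-9) = 5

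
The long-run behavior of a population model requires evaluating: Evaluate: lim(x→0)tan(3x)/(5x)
tan(u) ≈ u for small u:
tan(3x)/(5x) ≈ 3x/(5x) = 3/5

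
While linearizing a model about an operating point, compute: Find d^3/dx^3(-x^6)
Apply power rule 3 times:
d^1: -6x^5
d^2: -30x^4
d^3: -120x^3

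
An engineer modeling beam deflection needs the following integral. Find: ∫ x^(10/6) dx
Power rule: ∫ x^(5/3) dx=x^(8/3)/(8/3)+C

Answer: (3/8)·x^(8/3)+C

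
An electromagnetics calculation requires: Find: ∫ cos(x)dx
Using standard integral: ∫ cos(x) dx = sin(x) + C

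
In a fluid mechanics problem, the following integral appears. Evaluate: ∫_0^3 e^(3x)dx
Antiderivative: (1/3)e^(3x)
Evaluate: (1/3)(e^9 - 1)

Answer: (e^9 - 1)/3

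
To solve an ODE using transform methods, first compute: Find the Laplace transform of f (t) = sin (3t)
L{sin(wt)} = w/(s²+w²)
L{sin(3t)} = 3/(s²+9)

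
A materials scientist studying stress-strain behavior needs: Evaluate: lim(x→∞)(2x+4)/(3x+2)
Divide numerator and denominator by x:
lim (2+4/x)/(3+2/x)=2/3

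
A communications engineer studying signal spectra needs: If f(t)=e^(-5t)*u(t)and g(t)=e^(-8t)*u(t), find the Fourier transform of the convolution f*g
By the convolution theorem: F{f * g}=F(omega) * G(omega)
F(omega)=1/(5 + j * omega), G(omega)=1/(8 + j * omega)
F{f * g}=1/((5 + j * omega)(8 + j * omega))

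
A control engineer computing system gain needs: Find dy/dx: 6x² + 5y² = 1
Differentiate: 12x+10y·(dy/dx)=0
dy/dx=-12x/(10y)=-(6/5)·(x/y)

Answer: dy/dx=-(6/5)·(x/y)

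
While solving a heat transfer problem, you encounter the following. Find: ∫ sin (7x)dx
Using substitution u=7x: ∫ sin(u) du/7=-cos(u)/7+C

Answer: (-1/7)cos(7x)+C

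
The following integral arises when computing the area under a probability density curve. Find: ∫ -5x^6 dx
Using power rule: ∫ -5x^6 dx = -5/7 x^7 + C = (-5/7)x^7 + C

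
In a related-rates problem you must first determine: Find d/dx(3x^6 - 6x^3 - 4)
Power rule: d/dx(ax^n)=n·a·x^(n-1)
Term by term: 18·x^5 - 18·x^2

Answer: 18x^5 - 18x^2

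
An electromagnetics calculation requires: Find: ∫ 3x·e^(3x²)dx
Let u=3x², du=6x dx
∫ (1/2)e^u du=e^u/2 + C

Answer: e^(3x²)/2 + C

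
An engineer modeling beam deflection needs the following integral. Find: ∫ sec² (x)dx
Since d/dx[tan(x)]=sec²(x), integral=tan(x)+C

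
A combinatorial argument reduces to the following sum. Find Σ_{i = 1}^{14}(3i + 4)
=3·Σ i + 4·14=3·105 + 56=371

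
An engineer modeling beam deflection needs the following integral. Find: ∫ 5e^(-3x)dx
Since d/dx[e^(-3x)]=-3e^(-3x), we get -5/3 e^(-3x)+C

Answer: (-5/3)e^(-3x)+C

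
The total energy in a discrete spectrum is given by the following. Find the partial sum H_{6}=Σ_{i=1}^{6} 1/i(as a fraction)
H_6=1 + 1/2 + 1/3 + ... + 1/6
=49/20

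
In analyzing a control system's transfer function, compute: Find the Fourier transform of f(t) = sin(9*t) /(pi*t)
sin(W * t)/(pi * t) = (W/pi) * sinc(W * t/pi) is the impulse response of the ideal low-pass filter with cutoff W (here W = 9).
Its Fourier transform is a rectangular function:
F(omega) = 1 for |omega| < 9, 0 otherwise

Answer: rect(omega/18) [i.e., 1 for |omega| < 9, 0 otherwise]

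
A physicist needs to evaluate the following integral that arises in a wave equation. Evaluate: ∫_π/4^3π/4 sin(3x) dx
Antiderivative: -cos(3x)/3
Evaluate at bounds: [-cos(3·3π/4)/3] - [-cos(3·π/4)/3]
= (-(√2/2)+(-√2/2))/3 = -√2/3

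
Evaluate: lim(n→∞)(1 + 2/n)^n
This is the definition of e^2: lim(1+2/n)^n=e^2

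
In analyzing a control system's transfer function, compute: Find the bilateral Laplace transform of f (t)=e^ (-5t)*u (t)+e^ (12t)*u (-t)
For e^(-5t)*u(t): L=1/(s+5), Re(s) > -5
For e^(12t)*u(-t): L=-1/(s-12), Re(s) < 12
Combined: F(s)=1/(s+5)-1/(s-12), -5 < Re(s) < 12

Answer: 1/(s+5)-1/(s-12), ROC: -5 < Re(s) < 12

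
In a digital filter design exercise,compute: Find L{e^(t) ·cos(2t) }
First shifting: L{e^(at)f(t)}=F(s-a)
L{cos(2t)}=s/(s² + 4)
Shift: (s-1)/((s-1)² + 4)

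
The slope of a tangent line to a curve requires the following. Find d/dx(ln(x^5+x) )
Chain rule: d/dx[ln(u)]=u'/u where u=x^5+x
u'=5x^4+1

Answer: (5x^4+1)/(x^5+x)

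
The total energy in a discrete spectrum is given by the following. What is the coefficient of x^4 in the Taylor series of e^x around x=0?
Taylor series of e^x=Σ x^n/n!
Coefficient of x^4=1/4!=1/24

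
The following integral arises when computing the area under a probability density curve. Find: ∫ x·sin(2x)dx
By parts: u=x, dv=sin(2x) dx
du=dx, v=-cos(2x)/2
=-x·cos(2x)/2+sin(2x)/2²+C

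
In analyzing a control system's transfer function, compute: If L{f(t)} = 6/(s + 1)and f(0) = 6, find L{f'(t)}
L{f'(t)} = s·F(s) - f(0) = 6s/(s + 1) - 6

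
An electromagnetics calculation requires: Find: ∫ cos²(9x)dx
Using identity cos²(u) = (1 + cos(2u))/2:
∫ (1 + cos(18x))/2 dx = x/2 + sin(18x)/36 + C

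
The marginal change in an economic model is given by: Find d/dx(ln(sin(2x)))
Chain rule: d/dx[ln(u)] = u'/u where u = sin(2x)
u' = 2cos(2x)

Answer: (2cos(2x))/(sin(2x))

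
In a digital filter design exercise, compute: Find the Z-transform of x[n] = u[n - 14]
Using the time-shift property: Z{u[n-14]}=z^(-14) * z/(z-1)
=z^(-13)/(z-1)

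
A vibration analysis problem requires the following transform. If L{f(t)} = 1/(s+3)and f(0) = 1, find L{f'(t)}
L{f'(t)} = s·F(s) - f(0) = s/(s+3)-1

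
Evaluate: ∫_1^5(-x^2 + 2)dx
Step 1: Find antiderivative F(x)=(-1/3)x^3 + 2x
Step 2: F(5) - F(1)=-95/3 - (5/3)=-100/3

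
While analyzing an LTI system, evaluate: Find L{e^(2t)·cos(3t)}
First shifting: L{e^(at)f(t)}=F(s-a)
L{cos(3t)}=s/(s² + 9)
Shift: (s-2)/((s-2)² + 9)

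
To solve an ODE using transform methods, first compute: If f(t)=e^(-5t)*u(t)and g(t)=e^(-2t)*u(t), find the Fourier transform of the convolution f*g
By the convolution theorem: F{f*g}=F(omega)*G(omega)
F(omega)=1/(5+j*omega), G(omega)=1/(2+j*omega)
F{f*g}=1/((5+j*omega)(2+j*omega))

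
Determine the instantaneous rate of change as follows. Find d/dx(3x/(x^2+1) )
Quotient rule: (f/g)' = (f'g - fg')/g²
f = 3x, f' = 3
g = x^2+1, g' = 2x

Answer: (3·(x^2+1)-6x^2)/(x^2+1)²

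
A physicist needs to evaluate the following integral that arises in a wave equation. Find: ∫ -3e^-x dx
Since d/dx[e^-x] = - e^-x, we get 3e^-x+C

Answer: 3e^-x+C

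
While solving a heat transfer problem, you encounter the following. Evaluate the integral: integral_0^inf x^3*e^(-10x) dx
This is a Gamma integral. Substitute u=10x (du=10 dx):
integral_0^inf x^3 * e^(-10x) dx=(1/10^4) integral_0^inf u^3 * e^(-u) du
=Gamma(4)/10^4=3!/10^4=6/10000

Answer: 3/5000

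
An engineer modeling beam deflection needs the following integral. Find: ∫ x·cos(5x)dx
By parts: u = x, dv = cos(5x) dx
du = dx, v = sin(5x)/5
= x·sin(5x)/5 + cos(5x)/5² + C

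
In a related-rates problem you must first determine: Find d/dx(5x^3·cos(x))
Product rule: (fg)' = f'g+fg'
f = 5x^3, f' = 15x^2
g = cos(x), g' = -sin(x)

Answer: 15x^2·cos(x)-5x^3·sin(x)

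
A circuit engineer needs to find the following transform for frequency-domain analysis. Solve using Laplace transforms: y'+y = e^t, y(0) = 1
Take L: sY - 1 + Y = 1/(s-1)
Y(s + 1) = 1/(s-1) + 1
Y = 1/((s-1)(s + 1)) + 1/(s + 1)
Partial fractions: 1/((s-1)(s + 1)) = (1/2)/(s-1) - (1/2)/(s + 1)
So Y = (1/2)/(s-1) + (1/2)/(s + 1)
Inverse Laplace transform (L^(-1){1/(s-1)} = e^t, L^(-1){1/(s + 1)} = e^(-t)):

Answer: y(t) = (1/2)·e^t + (1/2)·e^(-t)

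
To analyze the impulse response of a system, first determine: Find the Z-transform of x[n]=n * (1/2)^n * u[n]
Using the property Z{n*a^n*u[n]} = az/(z-a)^2
With a = 1/2: X(z) = (1/2)z/(z - 1/2)^2, |z| > 1/2

Answer: (1/2)z/(z - 1/2)^2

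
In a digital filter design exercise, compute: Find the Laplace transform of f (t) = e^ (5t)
L{e^(at)} = 1/(s-a)
L{e^(5t)} = 1/(s-5)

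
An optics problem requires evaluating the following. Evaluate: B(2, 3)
B(x,y) = Γ(x)Γ(y)/Γ(x+y) = (x-1)!(y-1)!/(x+y-1)!
B(2,3) = 1!·2!/4! = 1/12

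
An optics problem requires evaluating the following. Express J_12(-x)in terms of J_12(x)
For integer n: J_n(-x)=(-1)^n J_n(x)
With n=12: J_12(-x)=(-1)^12 J_12(x)=J_12(x)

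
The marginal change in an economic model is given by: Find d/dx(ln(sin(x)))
Chain rule: d/dx[ln(u)] = u'/u where u = sin(x)
u' = cos(x)

Answer: (cos(x))/(sin(x))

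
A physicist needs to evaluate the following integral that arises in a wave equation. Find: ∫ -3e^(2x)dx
Since d/dx[e^(2x)] = 2e^(2x), we get -3/2 e^(2x) + C

Answer: (-3/2)e^(2x) + C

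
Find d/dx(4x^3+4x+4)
Power rule: d/dx(ax^n)=n·a·x^(n-1)
Term by term: 12·x^2 + 4

Answer: 12x^2 + 4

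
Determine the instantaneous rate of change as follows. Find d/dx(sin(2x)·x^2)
Product rule: (fg)'=f'g+fg'
f=sin(2x), f'=2·cos(2x)
g=x^2, g'=2x

Answer: 2·cos(2x)·x^2+2·sin(2x)·x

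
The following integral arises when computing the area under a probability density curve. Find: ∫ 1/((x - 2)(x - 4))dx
Partial fractions: 1/((x-2)(x-4))=A/(x-2)+B/(x-4)
A=-1/2, B=1/2
∫ [-1/2· 1/(x-2)+1/2· 1/(x-4)] dx
=(1/2)[ln|x-4| - ln|x-2|]+C

Answer: (1/2)·ln|(x-4)/(x-2)|+C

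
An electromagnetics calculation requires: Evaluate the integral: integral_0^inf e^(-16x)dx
integral_0^inf e^(-16x) dx = [-1/16 * e^(-16x)]_0^inf
= 0 - (-1/16) = 1/16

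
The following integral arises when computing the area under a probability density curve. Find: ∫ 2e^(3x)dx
Since d/dx[e^(3x)] = 3e^(3x), we get 2/3 e^(3x) + C

Answer: (2/3)e^(3x) + C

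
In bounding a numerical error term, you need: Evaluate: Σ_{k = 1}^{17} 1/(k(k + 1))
Partial fractions: 1/(k(k + 1))=1/k - 1/(k + 1)
Telescoping sum: 1(1 - 1/18)=1·17/18

Answer: 17/18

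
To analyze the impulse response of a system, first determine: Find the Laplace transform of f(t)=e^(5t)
L{e^(at)}=1/(s-a)
L{e^(5t)}=1/(s-5)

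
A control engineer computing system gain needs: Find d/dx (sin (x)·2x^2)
Product rule: (fg)'=f'g + fg'
f=sin(x), f'=cos(x)
g=2x^2, g'=4x

Answer: 2·cos(x)·x^2 + 4·sin(x)·x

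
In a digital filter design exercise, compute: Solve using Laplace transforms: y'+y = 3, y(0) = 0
Take L of both sides: sY(s) - 0 + Y(s)=3/s
Y(s)(s + 1)=3/s + 0
Y(s)=3/(s(s + 1)) + 0/(s + 1)
Partial fractions: 3/(s(s + 1))=3/s - 3/(s + 1)
So Y(s)=3/s - 3/(s + 1)
Inverse transform (L^(-1){1/s}=1, L^(-1){1/(s + 1)}=e^(-t)):

Answer: y(t)=3 - 3·e^(-t)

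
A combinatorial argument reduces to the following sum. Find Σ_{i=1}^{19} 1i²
= 1·n(n+1)(2n+1)/6 = 1·19·20·39/6 = 2470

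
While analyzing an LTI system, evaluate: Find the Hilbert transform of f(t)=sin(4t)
The Hilbert transform shifts each frequency component by -pi/2.
H{sin(wt)}=-cos(wt)
With w=4: H{sin(4t)}=-cos(4t)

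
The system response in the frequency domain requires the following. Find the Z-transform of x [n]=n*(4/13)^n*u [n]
Using the property Z{n * a^n * u[n]}=az/(z-a)^2
With a=4/13: X(z)=(4/13)z/(z - 4/13)^2, |z| > 4/13

Answer: (4/13)z/(z - 4/13)^2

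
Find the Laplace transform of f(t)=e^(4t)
L{e^(at)} = 1/(s-a)
L{e^(4t)} = 1/(s-4)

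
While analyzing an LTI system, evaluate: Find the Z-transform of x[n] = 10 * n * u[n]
Z{n * u[n]}=z/(z-1)^2
By linearity: Z{10 * n * u[n]}=10z/(z-1)^2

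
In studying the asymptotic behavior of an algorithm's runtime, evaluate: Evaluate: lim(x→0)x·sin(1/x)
Squeeze theorem: -|x| ≤ x·sin(1/x) ≤ |x|
Since x → 0 as x → 0, by squeeze theorem the limit is 0

Answer: 0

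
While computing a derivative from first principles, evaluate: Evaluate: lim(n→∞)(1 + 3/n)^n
This is the definition of e^3: lim(1+3/n)^n = e^3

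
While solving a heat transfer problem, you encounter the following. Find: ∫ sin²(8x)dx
Using identity sin²(u)=(1 - cos(2u))/2:
∫ (1 - cos(16x))/2 dx=x/2 - sin(16x)/32+C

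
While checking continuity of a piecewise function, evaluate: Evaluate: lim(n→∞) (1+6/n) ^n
This is the definition of e^6: lim(1+6/n)^n=e^6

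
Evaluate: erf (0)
erf(0) = 0 (error function is odd and erf(0) = 0 by definition)

Answer: 0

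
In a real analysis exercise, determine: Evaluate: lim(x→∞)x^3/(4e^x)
Apply L'Hôpital 3 times (∞/∞ each time):
Eventually get 3!/(4e^x) → 0

Answer: 0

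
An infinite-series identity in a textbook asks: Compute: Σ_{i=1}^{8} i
Using formula: Σ i^1=n(n+1)/2=8·9/2=36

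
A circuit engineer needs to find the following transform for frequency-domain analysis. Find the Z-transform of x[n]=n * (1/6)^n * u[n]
Using the property Z{n * a^n * u[n]}=az/(z-a)^2
With a=1/6: X(z)=(1/6)z/(z - 1/6)^2, |z| > 1/6

Answer: (1/6)z/(z - 1/6)^2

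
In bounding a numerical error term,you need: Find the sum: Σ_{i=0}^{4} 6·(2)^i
Geometric series: S=a(1 - r^n)/(1 - r)
a=6, r=2, n=5
S=6(1-32)/-1=186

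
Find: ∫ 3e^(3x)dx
Since d/dx[e^(3x)] = 3e^(3x), we get 1 e^(3x) + C

Answer: e^(3x) + C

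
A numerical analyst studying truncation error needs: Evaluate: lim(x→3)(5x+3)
Polynomial is continuous, so substitute x=3:
5·3+3=18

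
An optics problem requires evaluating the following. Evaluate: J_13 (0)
J_n(0)=0 for all n > 0 (Bessel function of first kind)
J_13(0)=0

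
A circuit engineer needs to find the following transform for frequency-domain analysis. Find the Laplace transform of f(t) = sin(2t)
L{sin(wt)} = w/(s²+w²)
L{sin(2t)} = 2/(s²+4)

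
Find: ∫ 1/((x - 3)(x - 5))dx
Partial fractions: 1/((x-3)(x-5)) = A/(x-3) + B/(x-5)
A = -1/2, B = 1/2
∫ [-1/2· 1/(x-3) + 1/2· 1/(x-5)] dx
= (1/2)[ln|x-5| - ln|x-3|] + C

Answer: (1/2)·ln|(x-5)/(x-3)| + C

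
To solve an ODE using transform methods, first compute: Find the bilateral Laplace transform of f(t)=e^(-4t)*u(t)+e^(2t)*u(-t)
For e^(-4t)*u(t): L = 1/(s + 4), Re(s) > -4
For e^(2t)*u(-t): L = -1/(s-2), Re(s) < 2
Combined: F(s) = 1/(s + 4) - 1/(s-2), -4 < Re(s) < 2

Answer: 1/(s + 4) - 1/(s-2), ROC: -4 < Re(s) < 2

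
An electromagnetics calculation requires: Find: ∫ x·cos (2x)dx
By parts: u = x, dv = cos(2x) dx
du = dx, v = sin(2x)/2
= x·sin(2x)/2 + cos(2x)/2² + C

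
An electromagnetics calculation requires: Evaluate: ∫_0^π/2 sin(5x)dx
Antiderivative: -cos(5x)/5
Evaluate at bounds: [-cos(5·π/2)/5] - [-cos(5·0)/5]
= (-(0)+(1))/5 = 1/5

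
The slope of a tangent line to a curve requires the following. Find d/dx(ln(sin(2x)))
Chain rule: d/dx[ln(u)]=u'/u where u=sin(2x)
u'=2cos(2x)

Answer: (2cos(2x))/(sin(2x))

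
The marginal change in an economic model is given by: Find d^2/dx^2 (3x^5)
Apply power rule 2 times:
d^1: 15x^4
d^2: 60x^3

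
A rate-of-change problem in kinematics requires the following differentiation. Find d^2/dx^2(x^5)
Apply power rule 2 times:
d^1: 5x^4
d^2: 20x^3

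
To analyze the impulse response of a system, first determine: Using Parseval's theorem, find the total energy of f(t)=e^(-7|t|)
Parseval's theorem: E=integral |f(t)|^2 dt=(1/2pi) integral |F(omega)|^2 domega
E=integral_{-inf}^{inf} e^(-14|t|) dt=2*integral_0^inf e^(-14t) dt=2/(2*7)=1/7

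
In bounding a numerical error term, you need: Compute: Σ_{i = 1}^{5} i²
Using formula: Σ i^2=n(n + 1)(2n + 1)/6=5·6·11/6=55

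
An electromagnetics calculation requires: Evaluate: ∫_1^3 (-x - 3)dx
Step 1: Find antiderivative F(x)=(-1/2)x^2-3x
Step 2: F(3) - F(1)=-27/2 - (-7/2)=-10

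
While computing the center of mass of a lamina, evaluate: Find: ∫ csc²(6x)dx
Since d/dx[-cot(6x)]=6csc²(6x), integral=-cot(6x)/6+C

Answer: (-1/6)cot(6x)+C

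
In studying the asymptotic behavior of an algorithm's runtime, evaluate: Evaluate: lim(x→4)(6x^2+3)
Polynomial is continuous, so substitute x = 4:
6·4^2+3 = 99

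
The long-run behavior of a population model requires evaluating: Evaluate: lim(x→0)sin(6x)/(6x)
L'Hôpital (0/0): lim 6cos(6x)/6=6/6

Answer: 1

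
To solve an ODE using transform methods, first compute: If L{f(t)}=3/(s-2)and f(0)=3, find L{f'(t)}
L{f'(t)}=s·F(s) - f(0)=3s/(s-2)-3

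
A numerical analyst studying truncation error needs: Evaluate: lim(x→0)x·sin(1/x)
Squeeze theorem: -|x| ≤ x·sin(1/x) ≤ |x|
Since x → 0 as x → 0, by squeeze theorem the limit is 0

Answer: 0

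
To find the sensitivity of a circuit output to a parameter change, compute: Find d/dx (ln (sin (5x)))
Chain rule: d/dx[ln(u)]=u'/u where u=sin(5x)
u'=5cos(5x)

Answer: (5cos(5x))/(sin(5x))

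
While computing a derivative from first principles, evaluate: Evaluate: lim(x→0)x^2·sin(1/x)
Squeeze theorem: -|x^2| ≤ x^2·sin(1/x) ≤ |x^2|
Since x^2 → 0 as x → 0, by squeeze theorem the limit is 0

Answer: 0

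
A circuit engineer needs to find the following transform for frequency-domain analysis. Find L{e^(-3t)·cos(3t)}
First shifting: L{e^(at)f(t)}=F(s-a)
L{cos(3t)}=s/(s² + 9)
Shift: (s + 3)/((s + 3)² + 9)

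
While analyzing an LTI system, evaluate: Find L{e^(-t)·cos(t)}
First shifting: L{e^(at)f(t)}=F(s-a)
L{cos(t)}=s/(s² + 1)
Shift: (s + 1)/((s + 1)² + 1)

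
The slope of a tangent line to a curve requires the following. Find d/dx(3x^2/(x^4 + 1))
Quotient rule: (f/g)'=(f'g - fg')/g²
f=3x^2, f'=6x
g=x^4 + 1, g'=4x^3

Answer: (6x·(x^4 + 1) - 12x^5)/(x^4 + 1)²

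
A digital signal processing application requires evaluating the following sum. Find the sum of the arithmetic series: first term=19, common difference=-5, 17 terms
Last term: a_n = 19+(17-1)·-5 = -61
Sum = n(a_1+a_n)/2 = 17(19+(-61))/2 = -357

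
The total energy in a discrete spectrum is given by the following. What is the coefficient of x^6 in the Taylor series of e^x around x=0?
Taylor series of e^x = Σ x^n/n!
Coefficient of x^6 = 1/6! = 1/720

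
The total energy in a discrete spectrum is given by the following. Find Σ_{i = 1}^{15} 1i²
=1·n(n + 1)(2n + 1)/6=1·15·16·31/6=1240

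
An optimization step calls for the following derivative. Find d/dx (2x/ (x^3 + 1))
Quotient rule: (f/g)' = (f'g - fg')/g²
f = 2x, f' = 2
g = x^3 + 1, g' = 3x^2

Answer: (2·(x^3 + 1) - 6x^3)/(x^3 + 1)²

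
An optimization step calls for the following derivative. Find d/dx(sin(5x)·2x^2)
Product rule: (fg)' = f'g + fg'
f = sin(5x), f' = 5·cos(5x)
g = 2x^2, g' = 4x

Answer: 10·cos(5x)·x^2 + 4·sin(5x)·x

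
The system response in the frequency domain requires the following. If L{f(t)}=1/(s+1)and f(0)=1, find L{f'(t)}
L{f'(t)}=s·F(s) - f(0)=s/(s + 1) - 1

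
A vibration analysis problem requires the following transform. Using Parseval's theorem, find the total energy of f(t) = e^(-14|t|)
Parseval's theorem: E=integral |f(t)|^2 dt=(1/2pi) integral |F(omega)|^2 domega
E=integral_{-inf}^{inf} e^(-28|t|) dt=2*integral_0^inf e^(-28t) dt=2/(2*14)=1/14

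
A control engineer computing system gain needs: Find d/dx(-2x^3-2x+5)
Power rule: d/dx(ax^n)=n·a·x^(n-1)
Term by term: -6·x^2 - 2

Answer: -6x^2 - 2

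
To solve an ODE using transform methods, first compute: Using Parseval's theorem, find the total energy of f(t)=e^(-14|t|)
Parseval's theorem: E=integral |f(t)|^2 dt=(1/2pi) integral |F(omega)|^2 domega
E=integral_{-inf}^{inf} e^(-28|t|) dt=2*integral_0^inf e^(-28t) dt=2/(2*14)=1/14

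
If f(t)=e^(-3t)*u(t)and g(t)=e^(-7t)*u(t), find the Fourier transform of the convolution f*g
By the convolution theorem: F{f * g} = F(omega) * G(omega)
F(omega) = 1/(3+j * omega), G(omega) = 1/(7+j * omega)
F{f * g} = 1/((3+j * omega)(7+j * omega))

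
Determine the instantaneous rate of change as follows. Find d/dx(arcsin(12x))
d/dx[arcsin(u)]=u'/√(1-u²), u=12x, u'=12

Answer: 12/√(1-144x²)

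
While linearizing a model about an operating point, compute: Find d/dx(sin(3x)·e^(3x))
Product rule: (fg)'=f'g+fg'
f=sin(3x), f'=3·cos(3x)
g=e^(3x), g'=3·e^(3x)

Answer: 3·cos(3x)·e^(3x)+3·sin(3x)·e^(3x)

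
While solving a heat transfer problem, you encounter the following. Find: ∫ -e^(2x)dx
Since d/dx[e^(2x)] = 2e^(2x), we get -1/2 e^(2x)+C

Answer: (-1/2)e^(2x)+C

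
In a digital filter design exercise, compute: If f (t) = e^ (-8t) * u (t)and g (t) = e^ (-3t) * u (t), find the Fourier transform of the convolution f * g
By the convolution theorem: F{f * g}=F(omega) * G(omega)
F(omega)=1/(8+j * omega), G(omega)=1/(3+j * omega)
F{f * g}=1/((8+j * omega)(3+j * omega))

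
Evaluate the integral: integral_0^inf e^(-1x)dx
integral_0^inf e^(-1x) dx=[-1/1*e^(-1x)]_0^inf
=0 - (-1/1)=1/1

Answer: 1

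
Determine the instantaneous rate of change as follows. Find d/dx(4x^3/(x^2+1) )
Quotient rule: (f/g)'=(f'g - fg')/g²
f=4x^3, f'=12x^2
g=x^2 + 1, g'=2x

Answer: (12x^2·(x^2 + 1) - 8x^4)/(x^2 + 1)²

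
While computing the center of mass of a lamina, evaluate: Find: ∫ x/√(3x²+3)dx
Let u=3x² + 3, du=6x dx
∫ (1/6)·u^(-1/2) du=√u/3 + C

Answer: √(3x² + 3)/3 + C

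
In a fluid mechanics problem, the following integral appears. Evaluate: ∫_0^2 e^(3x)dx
Antiderivative: (1/3)e^(3x)
Evaluate: (1/3)(e^6 - 1)

Answer: (e^6 - 1)/3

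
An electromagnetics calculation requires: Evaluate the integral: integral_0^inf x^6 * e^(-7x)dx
This is a Gamma integral. Substitute u=7x (du=7 dx):
integral_0^inf x^6 * e^(-7x) dx=(1/7^7) integral_0^inf u^6 * e^(-u) du
=Gamma(7)/7^7=6!/7^7=720/823543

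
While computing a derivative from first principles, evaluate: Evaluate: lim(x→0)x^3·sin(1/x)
Squeeze theorem: -|x^3| ≤ x^3·sin(1/x) ≤ |x^3|
Since x^3 → 0 as x → 0, by squeeze theorem the limit is 0

Answer: 0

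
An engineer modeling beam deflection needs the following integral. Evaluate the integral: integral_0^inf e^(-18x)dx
integral_0^inf e^(-18x) dx=[-1/18*e^(-18x)]_0^inf
=0 - (-1/18)=1/18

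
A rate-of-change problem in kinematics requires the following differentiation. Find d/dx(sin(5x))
Chain rule: d/dx[sin(u)]=cos(u)·u' where u=5x
u'=5

Answer: 5·cos(5x)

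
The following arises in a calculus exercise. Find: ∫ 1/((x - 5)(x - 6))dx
Partial fractions: 1/((x-5)(x-6))=A/(x-5) + B/(x-6)
A=-1, B=1
∫ [-1· 1/(x-5) + 1· 1/(x-6)] dx
=(1)[ln|x-6| - ln|x-5|] + C

Answer: ln|(x-6)/(x-5)| + C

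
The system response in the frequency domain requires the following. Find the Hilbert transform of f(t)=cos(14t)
The Hilbert transform shifts each frequency component by -pi/2.
H{cos(wt)} = sin(wt)
With w = 14: H{cos(14t)} = sin(14t)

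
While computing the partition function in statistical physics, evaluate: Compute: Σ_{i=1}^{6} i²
Using formula: Σ i^2 = n(n+1)(2n+1)/6 = 6·7·13/6 = 91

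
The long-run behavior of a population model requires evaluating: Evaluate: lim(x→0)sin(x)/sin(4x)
sin(u) ≈ u for small u:
sin(x)/sin(4x) ≈ x/(4x) = 1/4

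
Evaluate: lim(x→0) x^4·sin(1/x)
Squeeze theorem: -|x^4| ≤ x^4·sin(1/x) ≤ |x^4|
Since x^4 → 0 as x → 0, by squeeze theorem the limit is 0

Answer: 0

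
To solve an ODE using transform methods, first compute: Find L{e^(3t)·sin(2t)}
First shifting: L{e^(at)f(t)} = F(s-a)
L{sin(2t)} = 2/(s² + 4)
Shift: 2/((s-3)² + 4)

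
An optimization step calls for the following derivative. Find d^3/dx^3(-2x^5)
Apply power rule 3 times:
d^1: -10x^4
d^2: -40x^3
d^3: -120x^2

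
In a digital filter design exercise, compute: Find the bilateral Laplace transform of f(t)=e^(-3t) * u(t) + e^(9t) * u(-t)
For e^(-3t) * u(t): L=1/(s + 3), Re(s) > -3
For e^(9t) * u(-t): L=-1/(s-9), Re(s) < 9
Combined: F(s)=1/(s + 3) - 1/(s-9), -3 < Re(s) < 9

Answer: 1/(s + 3) - 1/(s-9), ROC: -3 < Re(s) < 9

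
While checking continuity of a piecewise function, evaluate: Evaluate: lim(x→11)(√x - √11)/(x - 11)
Multiply by conjugate (√x+√11)/(√x+√11):
=(x - 11)/((x - 11)(√x+√11))=1/(√x+√11)
As x → 11: 1/(2√11)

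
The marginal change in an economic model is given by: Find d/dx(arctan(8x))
d/dx[arctan(u)] = u'/(1 + u²), u = 8x, u' = 8

Answer: 8/(1 + 64x²)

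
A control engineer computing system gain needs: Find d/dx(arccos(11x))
d/dx[arccos(u)]=-u'/√(1-u²), u=11x, u'=11

Answer: -11/√(1 - 121x²)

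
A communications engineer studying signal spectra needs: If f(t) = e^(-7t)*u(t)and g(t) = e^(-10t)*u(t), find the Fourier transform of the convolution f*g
By the convolution theorem: F{f * g} = F(omega) * G(omega)
F(omega) = 1/(7 + j * omega), G(omega) = 1/(10 + j * omega)
F{f * g} = 1/((7 + j * omega)(10 + j * omega))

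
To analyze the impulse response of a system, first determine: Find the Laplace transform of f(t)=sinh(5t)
L{sinh(at)} = a/(s²-a²)
L{sinh(5t)} = 5/(s²-25)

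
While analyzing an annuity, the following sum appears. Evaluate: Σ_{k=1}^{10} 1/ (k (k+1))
Partial fractions: 1/(k(k+1)) = 1/k - 1/(k+1)
Telescoping sum: 1(1-1/11) = 1·10/11

Answer: 10/11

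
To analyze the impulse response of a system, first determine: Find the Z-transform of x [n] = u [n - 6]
Using the time-shift property: Z{u[n-6]} = z^(-6)*z/(z-1)
= z^(-5)/(z-1)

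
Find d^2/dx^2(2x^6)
Apply power rule 2 times:
d^1: 12x^5
d^2: 60x^4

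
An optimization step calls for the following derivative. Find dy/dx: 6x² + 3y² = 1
Differentiate: 12x+6y·(dy/dx) = 0
dy/dx = -12x/(6y) = -2·(x/y)

Answer: dy/dx = -2·(x/y)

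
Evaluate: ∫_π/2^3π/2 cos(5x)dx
Antiderivative: sin(5x)/5
Evaluate at bounds: [sin(5·3π/2)/5] - [sin(5·π/2)/5]
= ((-1) - (1))/5 = -2/5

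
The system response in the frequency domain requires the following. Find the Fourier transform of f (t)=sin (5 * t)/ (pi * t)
sin(W * t)/(pi * t) = (W/pi) * sinc(W * t/pi) is the impulse response of the ideal low-pass filter with cutoff W (here W = 5).
Its Fourier transform is a rectangular function:
F(omega) = 1 for |omega| < 5, 0 otherwise

Answer: rect(omega/10) [i.e., 1 for |omega| < 5, 0 otherwise]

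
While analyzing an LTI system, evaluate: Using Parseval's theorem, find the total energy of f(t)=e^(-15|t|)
Parseval's theorem: E = integral |f(t)|^2 dt = (1/2pi) integral |F(omega)|^2 domega
E = integral_{-inf}^{inf} e^(-30|t|) dt = 2*integral_0^inf e^(-30t) dt = 2/(2*15) = 1/15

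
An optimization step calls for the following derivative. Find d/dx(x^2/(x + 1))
Quotient rule: (f/g)' = (f'g - fg')/g²
f = x^2, f' = 2x
g = x+1, g' = 1

Answer: (2x·(x+1) - x^2)/(x+1)²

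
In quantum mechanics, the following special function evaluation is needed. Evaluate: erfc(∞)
erfc(x)=1 - erf(x); erfc(∞)=1 - erf(∞)=1 - 1=0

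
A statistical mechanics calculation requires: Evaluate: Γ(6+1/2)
Γ(n+1/2) = (2n)!√π/(4^n·n!)
= 479001600√π/(4096·720) = (10395/64)·√π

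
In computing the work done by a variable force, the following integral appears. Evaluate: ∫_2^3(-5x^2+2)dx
Step 1: Find antiderivative F(x) = (-5/3)x^3+2x
Step 2: F(3) - F(2) = -39 - (-28/3) = -89/3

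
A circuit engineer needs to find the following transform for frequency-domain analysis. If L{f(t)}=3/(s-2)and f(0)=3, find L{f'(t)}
L{f'(t)} = s·F(s) - f(0) = 3s/(s-2)-3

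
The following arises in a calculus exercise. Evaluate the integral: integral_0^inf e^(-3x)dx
integral_0^inf e^(-3x) dx = [-1/3 * e^(-3x)]_0^inf
= 0 - (-1/3) = 1/3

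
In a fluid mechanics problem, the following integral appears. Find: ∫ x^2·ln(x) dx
By parts: u = ln(x), dv = x^2 dx
du = 1/x dx, v = x^3/3
= x^3·ln(x)/3 - ∫ x^2/3 dx
= x^3·ln(x)/3 - x^3/9 + C

Answer: x^3(ln(x)/3 - 1/9) + C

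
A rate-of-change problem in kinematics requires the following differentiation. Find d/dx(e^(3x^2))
Chain rule: d/dx[e^u] = e^u · u' where u = 3x^2
u' = 6x

Answer: 6x·e^(3x^2)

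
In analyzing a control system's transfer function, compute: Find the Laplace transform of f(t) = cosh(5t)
L{cosh(at)} = s/(s²-a²)
L{cosh(5t)} = s/(s²-25)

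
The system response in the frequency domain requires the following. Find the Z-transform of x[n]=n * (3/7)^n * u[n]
Using the property Z{n*a^n*u[n]} = az/(z-a)^2
With a = 3/7: X(z) = (3/7)z/(z - 3/7)^2, |z| > 3/7

Answer: (3/7)z/(z - 3/7)^2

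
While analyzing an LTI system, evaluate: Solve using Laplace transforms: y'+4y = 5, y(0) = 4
Take L of both sides: sY(s)-4+4Y(s) = 5/s
Y(s)(s+4) = 5/s+4
Y(s) = 5/(s(s+4))+4/(s+4)
Partial fractions: 5/(s(s+4)) = (5/4)/s - (5/4)/(s+4)
So Y(s) = (5/4)/s+(11/4)/(s+4)
Inverse transform (L^(-1){1/s} = 1, L^(-1){1/(s+4)} = e^(-4t)):

Answer: y(t) = 5/4+(11/4)·e^(-4t)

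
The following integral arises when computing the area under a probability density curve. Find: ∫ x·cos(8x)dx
By parts: u=x, dv=cos(8x) dx
du=dx, v=sin(8x)/8
=x·sin(8x)/8+cos(8x)/8²+C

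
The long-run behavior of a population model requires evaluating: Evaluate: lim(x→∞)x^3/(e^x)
Apply L'Hôpital 3 times (∞/∞ each time):
Eventually get 3!/(e^x) → 0

Answer: 0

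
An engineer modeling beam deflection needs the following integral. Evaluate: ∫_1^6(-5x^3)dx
Step 1: Find antiderivative F(x)=(-5/4)x^4
Step 2: F(6) - F(1)=-1620 - (-5/4)=-6475/4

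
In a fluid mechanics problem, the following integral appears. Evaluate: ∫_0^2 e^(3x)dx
Antiderivative: (1/3)e^(3x)
Evaluate: (1/3)(e^6 - 1)

Answer: (e^6 - 1)/3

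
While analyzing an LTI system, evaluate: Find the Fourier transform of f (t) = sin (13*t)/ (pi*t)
sin(W * t)/(pi * t) = (W/pi) * sinc(W * t/pi) is the impulse response of the ideal low-pass filter with cutoff W (here W = 13).
Its Fourier transform is a rectangular function:
F(omega) = 1 for |omega| < 13, 0 otherwise

Answer: rect(omega/26) [i.e., 1 for |omega| < 13, 0 otherwise]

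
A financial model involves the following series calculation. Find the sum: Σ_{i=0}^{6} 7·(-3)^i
Geometric series: S=a(1 - r^n)/(1 - r)
a=7, r=-3, n=7
S=7(1+2187)/4=3829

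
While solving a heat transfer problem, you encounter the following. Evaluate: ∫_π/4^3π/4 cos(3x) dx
Antiderivative: sin(3x)/3
Evaluate at bounds: [sin(3·3π/4)/3] - [sin(3·π/4)/3]
=((√2/2) - (√2/2))/3=0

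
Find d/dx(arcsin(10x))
d/dx[arcsin(u)] = u'/√(1-u²), u = 10x, u' = 10

Answer: 10/√(1-100x²)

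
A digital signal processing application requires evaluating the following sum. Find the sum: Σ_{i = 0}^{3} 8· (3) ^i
Geometric series: S = a(1 - r^n)/(1 - r)
a = 8, r = 3, n = 4
S = 8(1-81)/-2 = 320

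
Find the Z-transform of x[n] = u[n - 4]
Using the time-shift property: Z{u[n-4]}=z^(-4)*z/(z-1)
=z^(-3)/(z-1)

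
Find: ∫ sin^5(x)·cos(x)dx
Let u = sin(x), du = cos(x) dx
∫ u^5 du = u^6/6 + C

Answer: sin^6(x)/6 + C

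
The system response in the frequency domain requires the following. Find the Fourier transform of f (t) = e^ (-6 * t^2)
The Fourier transform of a Gaussian e^(-a * t^2) is sqrt(pi/a) * e^(-omega^2/(4a)).
With a = 6: F(omega) = sqrt(pi/6) * e^(-omega^2/24)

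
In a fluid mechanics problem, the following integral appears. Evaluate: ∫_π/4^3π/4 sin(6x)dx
Antiderivative: -cos(6x)/6
Evaluate at bounds: [-cos(6·3π/4)/6] - [-cos(6·π/4)/6]
= (-(0)+(0))/6 = 0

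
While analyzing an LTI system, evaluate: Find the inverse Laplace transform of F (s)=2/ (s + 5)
L^(-1){2/(s-a)}=c·e^(at)
Here a=-5, c=2

Answer: 2e^(-5t)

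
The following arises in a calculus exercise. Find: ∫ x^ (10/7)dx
Power rule: ∫ x^(10/7) dx = x^(17/7)/(17/7)+C

Answer: (7/17)·x^(17/7)+C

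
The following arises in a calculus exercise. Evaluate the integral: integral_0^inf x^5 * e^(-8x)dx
This is a Gamma integral. Substitute u=8x (du=8 dx):
integral_0^inf x^5 * e^(-8x) dx=(1/8^6) integral_0^inf u^5 * e^(-u) du
=Gamma(6)/8^6=5!/8^6=120/262144

Answer: 15/32768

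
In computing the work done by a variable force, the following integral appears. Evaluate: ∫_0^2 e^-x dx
Antiderivative: -e^-x
Evaluate: -(e^-2 - 1)

Answer: (e^-2 - 1)/(-1)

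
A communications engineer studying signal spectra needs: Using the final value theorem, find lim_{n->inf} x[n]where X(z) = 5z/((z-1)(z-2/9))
Final value theorem: lim x[n]=lim_{z->1} (z-1) * X(z)
(z-1) * X(z)=5z/(z-2/9)
As z->1: 5/(1-2/9)=5/(7/9)=45/7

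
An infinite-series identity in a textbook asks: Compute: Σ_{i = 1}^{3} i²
Using formula: Σ i^2=n(n + 1)(2n + 1)/6=3·4·7/6=14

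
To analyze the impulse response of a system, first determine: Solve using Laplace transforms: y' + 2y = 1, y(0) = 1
Take L of both sides: sY(s)-1+2Y(s) = 1/s
Y(s)(s+2) = 1/s+1
Y(s) = 1/(s(s+2))+1/(s+2)
Partial fractions: 1/(s(s+2)) = (1/2)/s - (1/2)/(s+2)
So Y(s) = (1/2)/s+(1/2)/(s+2)
Inverse transform (L^(-1){1/s} = 1, L^(-1){1/(s+2)} = e^(-2t)):

Answer: y(t) = 1/2+(1/2)·e^(-2t)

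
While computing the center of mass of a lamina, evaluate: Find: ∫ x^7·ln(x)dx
By parts: u=ln(x), dv=x^7 dx
du=1/x dx, v=x^8/8
=x^8·ln(x)/8 - ∫ x^7/8 dx
=x^8·ln(x)/8 - x^8/64+C

Answer: x^8(ln(x)/8-1/64)+C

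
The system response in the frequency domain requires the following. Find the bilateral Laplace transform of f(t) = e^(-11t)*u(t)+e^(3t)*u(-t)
For e^(-11t) * u(t): L = 1/(s+11), Re(s) > -11
For e^(3t) * u(-t): L = -1/(s-3), Re(s) < 3
Combined: F(s) = 1/(s+11)-1/(s-3), -11 < Re(s) < 3

Answer: 1/(s+11)-1/(s-3), ROC: -11 < Re(s) < 3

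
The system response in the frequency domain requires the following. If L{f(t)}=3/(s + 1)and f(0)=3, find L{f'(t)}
L{f'(t)}=s·F(s) - f(0)=3s/(s+1)-3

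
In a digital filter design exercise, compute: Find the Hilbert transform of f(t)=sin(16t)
The Hilbert transform shifts each frequency component by -pi/2.
H{sin(wt)}=-cos(wt)
With w=16: H{sin(16t)}=-cos(16t)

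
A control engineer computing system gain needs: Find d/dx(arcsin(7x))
d/dx[arcsin(u)]=u'/√(1-u²), u=7x, u'=7

Answer: 7/√(1-49x²)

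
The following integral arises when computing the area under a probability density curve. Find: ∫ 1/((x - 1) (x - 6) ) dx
Partial fractions: 1/((x-1)(x-6))=A/(x-1)+B/(x-6)
A=-1/5, B=1/5
∫ [-1/5· 1/(x-1)+1/5· 1/(x-6)] dx
=(1/5)[ln|x-6| - ln|x-1|]+C

Answer: (1/5)·ln|(x-6)/(x-1)|+C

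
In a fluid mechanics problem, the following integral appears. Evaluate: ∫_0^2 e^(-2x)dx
Antiderivative: (1/(-2))e^(-2x)
Evaluate: (1/(-2))(e^-4 - 1)

Answer: (e^-4 - 1)/(-2)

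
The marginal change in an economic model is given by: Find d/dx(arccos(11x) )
d/dx[arccos(u)] = -u'/√(1-u²), u = 11x, u' = 11

Answer: -11/√(1 - 121x²)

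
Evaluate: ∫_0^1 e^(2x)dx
Antiderivative: (1/2)e^(2x)
Evaluate: (1/2)(e^2 - 1)

Answer: (e^2 - 1)/2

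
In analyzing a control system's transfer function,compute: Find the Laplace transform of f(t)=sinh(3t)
L{sinh(at)}=a/(s²-a²)
L{sinh(3t)}=3/(s²-9)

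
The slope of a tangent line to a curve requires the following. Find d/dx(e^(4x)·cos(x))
Product rule: (fg)' = f'g + fg'
f = e^(4x), f' = 4·e^(4x)
g = cos(x), g' = -sin(x)

Answer: 4·e^(4x)·cos(x) - e^(4x)·sin(x)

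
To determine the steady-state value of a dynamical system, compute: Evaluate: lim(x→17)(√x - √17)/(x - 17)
Multiply by conjugate (√x+√17)/(√x+√17):
=(x - 17)/((x - 17)(√x+√17))=1/(√x+√17)
As x → 17: 1/(2√17)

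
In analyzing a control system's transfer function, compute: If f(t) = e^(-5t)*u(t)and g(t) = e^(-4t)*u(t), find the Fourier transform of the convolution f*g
By the convolution theorem: F{f * g}=F(omega) * G(omega)
F(omega)=1/(5 + j * omega), G(omega)=1/(4 + j * omega)
F{f * g}=1/((5 + j * omega)(4 + j * omega))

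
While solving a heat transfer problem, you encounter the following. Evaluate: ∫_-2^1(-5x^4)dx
Step 1: Find antiderivative F(x) = -x^5
Step 2: F(1) - F(-2) = -1 - (32) = -33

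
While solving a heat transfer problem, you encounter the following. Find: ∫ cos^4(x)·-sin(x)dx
Let u=cos(x), du=-sin(x) dx
∫ u^4 du=u^5/5 + C

Answer: cos^5(x)/5 + C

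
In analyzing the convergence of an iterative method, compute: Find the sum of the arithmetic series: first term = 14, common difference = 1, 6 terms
Last term: a_n=14+(6-1)·1=19
Sum=n(a_1+a_n)/2=6(14+19)/2=99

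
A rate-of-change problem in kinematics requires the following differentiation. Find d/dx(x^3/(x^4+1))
Quotient rule: (f/g)'=(f'g - fg')/g²
f=x^3, f'=3x^2
g=x^4 + 1, g'=4x^3

Answer: (3x^2·(x^4 + 1) - 4x^6)/(x^4 + 1)²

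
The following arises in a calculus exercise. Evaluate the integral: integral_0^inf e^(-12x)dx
integral_0^inf e^(-12x) dx = [-1/12*e^(-12x)]_0^inf
= 0 - (-1/12) = 1/12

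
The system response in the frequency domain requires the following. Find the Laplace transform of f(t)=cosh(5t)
L{cosh(at)} = s/(s²-a²)
L{cosh(5t)} = s/(s²-25)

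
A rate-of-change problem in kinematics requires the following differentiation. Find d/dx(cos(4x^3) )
Chain rule: d/dx[cos(u)] = -sin(u)·u' where u = 4x^3
u' = 12x^2

Answer: -12x^2·sin(4x^3)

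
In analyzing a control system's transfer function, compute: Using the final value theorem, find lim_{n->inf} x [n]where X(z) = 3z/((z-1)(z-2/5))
Final value theorem: lim x[n]=lim_{z->1} (z-1) * X(z)
(z-1) * X(z)=3z/(z-2/5)
As z->1: 3/(1-2/5)=3/(3/5)=5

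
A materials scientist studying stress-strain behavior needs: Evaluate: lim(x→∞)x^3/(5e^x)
Apply L'Hôpital 3 times (∞/∞ each time):
Eventually get 3!/(5e^x) → 0

Answer: 0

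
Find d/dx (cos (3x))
Chain rule: d/dx[cos(u)]=-sin(u)·u' where u=3x
u'=3

Answer: -3·sin(3x)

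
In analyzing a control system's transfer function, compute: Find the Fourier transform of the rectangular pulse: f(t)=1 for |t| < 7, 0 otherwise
F(omega)=integral from -7 to 7 of e^(-j*omega*t) dt
=2*sin(7*omega)/omega=14*sinc(7*omega/pi)

Answer: 2*sin(7*omega)/omega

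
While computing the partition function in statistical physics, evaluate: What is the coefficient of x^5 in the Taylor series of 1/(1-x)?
1/(1-x)=Σ x^n for |x|<1
All coefficients are 1

Answer: 1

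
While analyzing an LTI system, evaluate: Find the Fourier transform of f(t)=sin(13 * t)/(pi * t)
sin(W*t)/(pi*t)=(W/pi)*sinc(W*t/pi) is the impulse response of the ideal low-pass filter with cutoff W (here W=13).
Its Fourier transform is a rectangular function:
F(omega)=1 for |omega| < 13, 0 otherwise

Answer: rect(omega/26) [i.e., 1 for |omega| < 13, 0 otherwise]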